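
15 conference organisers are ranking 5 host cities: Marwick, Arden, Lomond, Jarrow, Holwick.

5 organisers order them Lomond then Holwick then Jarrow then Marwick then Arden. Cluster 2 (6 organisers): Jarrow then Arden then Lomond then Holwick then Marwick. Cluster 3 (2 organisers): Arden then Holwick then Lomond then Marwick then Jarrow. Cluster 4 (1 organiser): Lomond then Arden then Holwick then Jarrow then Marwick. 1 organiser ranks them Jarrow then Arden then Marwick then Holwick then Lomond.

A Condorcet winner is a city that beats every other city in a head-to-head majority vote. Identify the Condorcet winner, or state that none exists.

Check each pair by majority over 15 ballots:
Marwick vs Arden: Arden, 10–5.
Marwick vs Lomond: Lomond wins 14–1.
Marwick vs Jarrow: Jarrow wins 13–2.
Marwick vs Holwick: Holwick wins 14–1.
Arden–Lomond: Arden 9–6.
Arden vs Jarrow: Jarrow wins 12–3.
Arden vs Holwick: Arden, 10–5.
Lomond vs Jarrow: Lomond wins 8–7.
Lomond vs Holwick: Lomond, 12–3.
Jarrow–Holwick: Holwick 8–7.
No city is unbeaten: Marwick loses to Arden; Arden loses to Jarrow; Lomond loses to Arden; Jarrow loses to Lomond; Holwick loses to Arden. In particular Arden → Lomond → Jarrow → Arden is a majority cycle — no Condorcet winner exists.

none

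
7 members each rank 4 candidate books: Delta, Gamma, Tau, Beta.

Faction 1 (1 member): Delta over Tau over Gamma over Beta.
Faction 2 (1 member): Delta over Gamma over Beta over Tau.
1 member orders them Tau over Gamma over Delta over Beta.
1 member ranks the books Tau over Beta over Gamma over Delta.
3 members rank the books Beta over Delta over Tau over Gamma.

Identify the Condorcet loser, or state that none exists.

Pairwise majorities:
Delta–Gamma: Delta 5–2.
Delta vs Tau: 1+1+3 = 5 for Delta, 2 for Tau — Delta by 5–2.
Delta vs Beta: 1+1+1 = 3 for Delta, 4 for Beta — Beta by 4–3.
Gamma vs Tau: 1 to 6, Tau.
Gamma vs Beta: Gamma preferred on 1+1+1 = 3 ballots; Beta wins 4–3.
Tau vs Beta: 3 to 4, Beta.
Gamma loses to every other book — it is the Condorcet loser.

Gamma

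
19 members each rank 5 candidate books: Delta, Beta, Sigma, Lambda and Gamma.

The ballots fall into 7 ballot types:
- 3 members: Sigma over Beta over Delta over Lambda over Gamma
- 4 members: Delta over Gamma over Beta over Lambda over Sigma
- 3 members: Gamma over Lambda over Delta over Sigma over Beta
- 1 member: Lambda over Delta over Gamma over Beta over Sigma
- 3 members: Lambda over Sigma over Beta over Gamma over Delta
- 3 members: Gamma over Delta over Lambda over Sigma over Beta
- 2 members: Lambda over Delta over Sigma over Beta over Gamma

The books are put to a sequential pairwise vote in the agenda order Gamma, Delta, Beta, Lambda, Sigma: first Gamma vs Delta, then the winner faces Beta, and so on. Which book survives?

Delta

Round 1: Gamma vs Delta — 9–10, Delta advances.
Round 2: Delta vs Beta — 13–6, Delta advances.
Round 3: Delta vs Lambda — 10–9, Delta advances.
Round 4: Delta vs Sigma — 13–6, Delta advances.
Delta survives the agenda.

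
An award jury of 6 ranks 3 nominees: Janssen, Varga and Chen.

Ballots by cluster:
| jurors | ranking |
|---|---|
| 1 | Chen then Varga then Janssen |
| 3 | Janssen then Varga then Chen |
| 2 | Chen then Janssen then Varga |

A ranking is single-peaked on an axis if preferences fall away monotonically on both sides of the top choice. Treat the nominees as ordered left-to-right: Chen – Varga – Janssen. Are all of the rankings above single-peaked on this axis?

Axis positions: Chen=1, Varga=2, Janssen=3.
Cluster 1 (peak Chen at position 1): ranking walks positions 1-2-3, expanding outward from the peak — single-peaked.
Cluster 2 (peak Janssen at position 3): ranking walks positions 3-2-1, expanding outward from the peak — single-peaked.
Cluster 3: ranking walks positions 1-3-2; Janssen is ranked above Varga even though Varga lies between Janssen and the peak Chen on the axis — preferences dip and rise again. Not single-peaked.
Cluster 3 violates single-peakedness, so the profile is not single-peaked on this axis.

no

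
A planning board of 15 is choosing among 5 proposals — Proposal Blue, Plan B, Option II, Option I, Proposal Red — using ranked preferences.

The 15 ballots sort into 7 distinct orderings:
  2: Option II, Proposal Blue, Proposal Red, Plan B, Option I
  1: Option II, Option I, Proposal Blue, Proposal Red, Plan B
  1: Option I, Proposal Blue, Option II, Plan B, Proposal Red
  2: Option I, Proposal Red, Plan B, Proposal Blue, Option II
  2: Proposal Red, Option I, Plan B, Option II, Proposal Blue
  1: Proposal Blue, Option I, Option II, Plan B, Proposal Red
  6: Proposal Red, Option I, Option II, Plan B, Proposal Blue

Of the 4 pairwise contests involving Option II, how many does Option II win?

2

Option II against each rival (15 council members):
Option II vs Proposal Blue: Option II wins 11–4.
Option II vs Plan B: 2+1+1+1+6 = 11 for Option II, 4 for Plan B — Option II by 11–4.
Option II vs Option I: 3 to 12, Option I.
Option II vs Proposal Red: 5 to 10, Proposal Red.
Option II beats Proposal Blue, Plan B; loses to Option I, Proposal Red — 2 pairwise wins.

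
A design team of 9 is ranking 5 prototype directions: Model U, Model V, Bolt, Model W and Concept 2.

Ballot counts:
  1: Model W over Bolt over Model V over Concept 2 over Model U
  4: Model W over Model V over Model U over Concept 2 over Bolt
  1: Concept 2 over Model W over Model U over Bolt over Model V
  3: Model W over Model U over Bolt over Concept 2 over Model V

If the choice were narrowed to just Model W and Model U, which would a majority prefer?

Ballots ranking Model W above Model U: 1 + 4 + 1 + 3 = 9.
Ballots ranking Model U above Model W: 9 − 9 = 0.
Model W wins the head-to-head 9–0.

Model W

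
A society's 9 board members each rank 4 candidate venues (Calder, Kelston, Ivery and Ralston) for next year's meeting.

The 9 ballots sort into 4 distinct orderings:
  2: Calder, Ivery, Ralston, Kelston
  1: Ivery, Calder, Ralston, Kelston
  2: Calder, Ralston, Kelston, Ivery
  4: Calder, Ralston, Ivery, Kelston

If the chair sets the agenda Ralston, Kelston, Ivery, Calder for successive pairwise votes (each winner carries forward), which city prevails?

Calder

Round 1: Ralston vs Kelston — 9–0, Ralston advances.
Round 2: Ralston vs Ivery — 6–3, Ralston advances.
Round 3: Ralston vs Calder — 0–9, Calder advances.
Calder survives the agenda.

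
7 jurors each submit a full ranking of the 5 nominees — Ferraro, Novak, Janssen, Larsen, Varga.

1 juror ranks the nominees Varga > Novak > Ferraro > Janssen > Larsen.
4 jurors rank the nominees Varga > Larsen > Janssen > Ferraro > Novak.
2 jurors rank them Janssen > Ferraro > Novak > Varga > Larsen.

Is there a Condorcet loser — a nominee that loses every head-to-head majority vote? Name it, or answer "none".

Novak

Head-to-head results (7 jurors):
Ferraro vs Novak: 4+2 = 6 for Ferraro, 1 for Novak — Ferraro by 6–1.
Ferraro vs Janssen: Ferraro is ranked higher on 1 ballot, Janssen on 6. Janssen wins 6–1.
Ferraro vs Larsen: Ferraro is ranked higher on 1+2 = 3 ballots, Larsen on 4. Larsen wins 4–3.
Ferraro vs Varga: 2 for Ferraro, 5 for Varga — Varga by 5–2.
Novak vs Janssen: 1 for Novak, 6 for Janssen — Janssen by 6–1.
Novak vs Larsen: 1+2 = 3 for Novak, 4 for Larsen — Larsen by 4–3.
Novak vs Varga: Varga wins 5–2.
Janssen vs Larsen: Larsen, 4–3.
Janssen–Varga: Varga 5–2.
Larsen–Varga: Varga 7–0.
Novak loses to every other nominee — it is the Condorcet loser.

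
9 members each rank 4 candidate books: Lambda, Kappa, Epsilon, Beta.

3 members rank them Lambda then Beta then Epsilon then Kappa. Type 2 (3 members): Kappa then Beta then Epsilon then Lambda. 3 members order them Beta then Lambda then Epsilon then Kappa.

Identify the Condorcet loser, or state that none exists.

Pairwise majorities:
Lambda vs Kappa: Lambda preferred on 3+3 = 6 ballots; Lambda wins 6–3.
Lambda vs Epsilon: Lambda, 6–3.
Lambda vs Beta: Lambda is ranked higher on 3 ballots, Beta on 6. Beta wins 6–3.
Kappa vs Epsilon: 3 to 6, Epsilon.
Kappa–Beta: Beta 6–3.
Epsilon vs Beta: Epsilon is ranked higher on 0 ballots, Beta on 9. Beta wins 9–0.
Kappa is beaten in every head-to-head and is the Condorcet loser.

Kappa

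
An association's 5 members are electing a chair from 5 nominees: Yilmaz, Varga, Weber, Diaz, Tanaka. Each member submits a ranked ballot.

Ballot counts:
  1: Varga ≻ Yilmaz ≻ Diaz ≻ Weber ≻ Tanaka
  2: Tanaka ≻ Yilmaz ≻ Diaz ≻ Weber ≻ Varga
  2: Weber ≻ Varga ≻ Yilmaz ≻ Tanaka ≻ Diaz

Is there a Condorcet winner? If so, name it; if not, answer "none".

Head-to-head results (5 voters):
Yilmaz vs Varga: Yilmaz is ranked higher on 2 ballots, Varga on 3. Varga wins 3–2.
Yilmaz–Weber: Yilmaz 3–2.
Yilmaz vs Diaz: Yilmaz wins 5–0.
Yilmaz–Tanaka: Yilmaz 3–2.
Varga vs Weber: Varga preferred on 1 ballot; Weber wins 4–1.
Varga vs Diaz: 3 to 2, Varga.
Varga vs Tanaka: Varga is ranked higher on 1+2 = 3 ballots, Tanaka on 2. Varga wins 3–2.
Weber vs Diaz: 2 to 3, Diaz.
Weber vs Tanaka: Weber is ranked higher on 1+2 = 3 ballots, Tanaka on 2. Weber wins 3–2.
Diaz vs Tanaka: Tanaka wins 4–1.
Each candidate drops at least one matchup (Yilmaz loses to Varga; Varga loses to Weber; Weber loses to Yilmaz; Diaz loses to Yilmaz; Tanaka loses to Yilmaz); the cycle Yilmaz → Weber → Varga → Yilmaz rules out a Condorcet winner.

none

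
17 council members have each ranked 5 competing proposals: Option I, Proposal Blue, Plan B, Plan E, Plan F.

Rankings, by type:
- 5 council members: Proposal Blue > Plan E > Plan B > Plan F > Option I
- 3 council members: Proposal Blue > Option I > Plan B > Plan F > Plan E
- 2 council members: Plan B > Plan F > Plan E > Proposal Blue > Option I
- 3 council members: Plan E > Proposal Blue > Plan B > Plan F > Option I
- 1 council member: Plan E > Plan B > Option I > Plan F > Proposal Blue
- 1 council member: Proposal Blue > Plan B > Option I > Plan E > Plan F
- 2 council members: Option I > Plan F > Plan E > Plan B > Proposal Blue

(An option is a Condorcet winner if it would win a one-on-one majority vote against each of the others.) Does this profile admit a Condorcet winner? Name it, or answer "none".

Proposal Blue

Check each pair by majority over 17 ballots:
Option I vs Proposal Blue: 1+2 = 3 for Option I, 14 for Proposal Blue — Proposal Blue by 14–3.
Option I–Plan B: Plan B 12–5.
Option I vs Plan E: Plan E wins 11–6.
Option I vs Plan F: 3+1+1+2 = 7 for Option I, 10 for Plan F — Plan F by 10–7.
Proposal Blue–Plan B: Proposal Blue 12–5.
Proposal Blue vs Plan E: 5+3+1 = 9 for Proposal Blue, 8 for Plan E — Proposal Blue by 9–8.
Proposal Blue vs Plan F: Proposal Blue is ranked higher on 5+3+3+1 = 12 ballots, Plan F on 5. Proposal Blue wins 12–5.
Plan B vs Plan E: Plan B preferred on 3+2+1 = 6 ballots; Plan E wins 11–6.
Plan B vs Plan F: Plan B is ranked higher on 5+3+2+3+1+1 = 15 ballots, Plan F on 2. Plan B wins 15–2.
Plan E vs Plan F: 10 to 7, Plan E.
Proposal Blue beats each of Option I, Plan B, Plan E, Plan F — Proposal Blue is the Condorcet winner.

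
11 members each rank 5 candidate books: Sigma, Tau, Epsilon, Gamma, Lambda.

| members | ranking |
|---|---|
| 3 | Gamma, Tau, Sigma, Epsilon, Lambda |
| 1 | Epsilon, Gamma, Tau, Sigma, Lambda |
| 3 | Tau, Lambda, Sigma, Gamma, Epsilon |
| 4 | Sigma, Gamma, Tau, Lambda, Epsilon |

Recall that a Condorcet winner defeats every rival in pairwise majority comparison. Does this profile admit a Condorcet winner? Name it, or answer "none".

Check each pair by majority over 11 ballots:
Sigma vs Tau: Sigma is ranked higher on 4 ballots, Tau on 7. Tau wins 7–4.
Sigma vs Epsilon: Sigma is ranked higher on 3+3+4 = 10 ballots, Epsilon on 1. Sigma wins 10–1.
Sigma vs Gamma: 3+4 = 7 for Sigma, 4 for Gamma — Sigma by 7–4.
Sigma vs Lambda: Sigma preferred on 3+1+4 = 8 ballots; Sigma wins 8–3.
Tau vs Epsilon: Tau preferred on 3+3+4 = 10 ballots; Tau wins 10–1.
Tau vs Gamma: 3 to 8, Gamma.
Tau vs Lambda: 11 to 0, Tau.
Epsilon vs Gamma: 1 for Epsilon, 10 for Gamma — Gamma by 10–1.
Epsilon vs Lambda: Epsilon preferred on 3+1 = 4 ballots; Lambda wins 7–4.
Gamma vs Lambda: 8 to 3, Gamma.
Each book drops at least one matchup (Sigma loses to Tau; Tau loses to Gamma; Epsilon loses to Sigma; Gamma loses to Sigma; Lambda loses to Sigma); the cycle Sigma → Gamma → Tau → Sigma rules out a Condorcet winner.

none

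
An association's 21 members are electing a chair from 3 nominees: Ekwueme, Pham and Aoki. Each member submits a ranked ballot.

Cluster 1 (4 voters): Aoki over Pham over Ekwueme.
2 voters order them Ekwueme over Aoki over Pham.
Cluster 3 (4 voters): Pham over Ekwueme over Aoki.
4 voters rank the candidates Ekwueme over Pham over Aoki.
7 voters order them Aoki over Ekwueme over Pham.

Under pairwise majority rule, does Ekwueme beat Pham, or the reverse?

Ballots ranking Ekwueme above Pham: 2 + 4 + 7 = 13.
Ballots ranking Pham above Ekwueme: 21 − 13 = 8.
Ekwueme wins the head-to-head 13–8.

Ekwueme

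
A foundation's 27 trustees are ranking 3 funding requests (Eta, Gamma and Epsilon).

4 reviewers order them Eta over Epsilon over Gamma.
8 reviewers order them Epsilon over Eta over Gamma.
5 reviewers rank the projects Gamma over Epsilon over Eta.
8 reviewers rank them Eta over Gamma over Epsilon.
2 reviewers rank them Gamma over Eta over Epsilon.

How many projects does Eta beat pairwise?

Eta against each rival (27 reviewers):
Eta–Gamma: Eta 20–7.
Eta–Epsilon: Eta 14–13.
Eta beats Gamma, Epsilon — 2 pairwise wins.

2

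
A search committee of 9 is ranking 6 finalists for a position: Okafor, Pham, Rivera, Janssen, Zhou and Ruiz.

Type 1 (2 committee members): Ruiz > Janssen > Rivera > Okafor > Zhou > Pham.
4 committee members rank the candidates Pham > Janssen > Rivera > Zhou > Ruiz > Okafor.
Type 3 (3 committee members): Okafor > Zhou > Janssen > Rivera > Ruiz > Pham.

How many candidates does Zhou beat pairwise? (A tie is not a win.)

2

Zhou against each rival (9 committee members):
Zhou vs Okafor: Okafor, 5–4.
Zhou–Pham: Zhou 5–4.
Zhou vs Rivera: Rivera wins 6–3.
Zhou vs Janssen: Janssen wins 6–3.
Zhou vs Ruiz: Zhou, 7–2.
Zhou beats Pham, Ruiz; loses to Okafor, Rivera, Janssen — 2 pairwise wins.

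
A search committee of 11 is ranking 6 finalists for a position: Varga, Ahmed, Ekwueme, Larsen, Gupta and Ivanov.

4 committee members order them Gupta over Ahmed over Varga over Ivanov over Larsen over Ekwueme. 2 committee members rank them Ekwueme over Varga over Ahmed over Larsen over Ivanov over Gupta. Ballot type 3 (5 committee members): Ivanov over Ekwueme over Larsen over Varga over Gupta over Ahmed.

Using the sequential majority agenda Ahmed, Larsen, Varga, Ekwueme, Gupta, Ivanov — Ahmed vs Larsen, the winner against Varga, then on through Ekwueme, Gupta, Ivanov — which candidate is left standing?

Ivanov

Round 1: Ahmed vs Larsen — 6–5, Ahmed advances.
Round 2: Ahmed vs Varga — 4–7, Varga advances.
Round 3: Varga vs Ekwueme — 4–7, Ekwueme advances.
Round 4: Ekwueme vs Gupta — 7–4, Ekwueme advances.
Round 5: Ekwueme vs Ivanov — 2–9, Ivanov advances.
The agenda winner is Ivanov.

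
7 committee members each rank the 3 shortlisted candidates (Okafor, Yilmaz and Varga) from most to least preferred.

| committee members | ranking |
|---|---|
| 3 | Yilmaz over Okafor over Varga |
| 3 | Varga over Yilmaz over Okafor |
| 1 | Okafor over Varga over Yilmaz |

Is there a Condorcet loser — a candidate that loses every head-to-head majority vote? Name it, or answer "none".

none

Pairwise majorities:
Okafor vs Yilmaz: Yilmaz wins 6–1.
Okafor vs Varga: Okafor preferred on 3+1 = 4 ballots; Okafor wins 4–3.
Yilmaz–Varga: Varga 4–3.
No candidate is winless: Okafor beats Varga; Yilmaz beats Okafor; Varga beats Yilmaz. There is no Condorcet loser.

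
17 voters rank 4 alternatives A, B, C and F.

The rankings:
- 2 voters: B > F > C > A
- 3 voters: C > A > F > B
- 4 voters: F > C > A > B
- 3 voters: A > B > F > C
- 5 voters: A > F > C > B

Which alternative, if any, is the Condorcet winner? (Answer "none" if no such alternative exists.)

none

Pairwise majorities:
A vs B: 15 to 2, A.
A vs C: 8 to 9, C.
A vs F: A preferred on 3+3+5 = 11 ballots; A wins 11–6.
B vs C: B preferred on 2+3 = 5 ballots; C wins 12–5.
B vs F: 2+3 = 5 for B, 12 for F — F by 12–5.
C vs F: 3 for C, 14 for F — F by 14–3.
Each alternative drops at least one matchup (A loses to C; B loses to A; C loses to F; F loses to A); the cycle A → F → C → A rules out a Condorcet winner.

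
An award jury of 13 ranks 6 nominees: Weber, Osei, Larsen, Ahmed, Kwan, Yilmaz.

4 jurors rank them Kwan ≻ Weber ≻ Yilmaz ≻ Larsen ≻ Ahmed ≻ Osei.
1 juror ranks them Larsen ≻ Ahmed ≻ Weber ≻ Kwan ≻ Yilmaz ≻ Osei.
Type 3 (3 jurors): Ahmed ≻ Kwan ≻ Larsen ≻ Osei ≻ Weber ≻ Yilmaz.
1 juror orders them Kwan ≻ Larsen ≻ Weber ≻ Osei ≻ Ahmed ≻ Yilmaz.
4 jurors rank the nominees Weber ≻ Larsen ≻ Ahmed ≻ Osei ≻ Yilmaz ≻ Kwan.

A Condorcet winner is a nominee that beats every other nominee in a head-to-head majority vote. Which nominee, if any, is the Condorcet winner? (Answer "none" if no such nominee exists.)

Pairwise majorities:
Weber vs Osei: Weber is ranked higher on 4+1+1+4 = 10 ballots, Osei on 3. Weber wins 10–3.
Weber vs Larsen: Weber is ranked higher on 4+4 = 8 ballots, Larsen on 5. Weber wins 8–5.
Weber vs Ahmed: 9 to 4, Weber.
Weber vs Kwan: Weber preferred on 1+4 = 5 ballots; Kwan wins 8–5.
Weber vs Yilmaz: 13 to 0, Weber.
Osei vs Larsen: 0 for Osei, 13 for Larsen — Larsen by 13–0.
Osei vs Ahmed: Osei is ranked higher on 1 ballot, Ahmed on 12. Ahmed wins 12–1.
Osei vs Kwan: Osei is ranked higher on 4 ballots, Kwan on 9. Kwan wins 9–4.
Osei vs Yilmaz: 3+1+4 = 8 for Osei, 5 for Yilmaz — Osei by 8–5.
Larsen vs Ahmed: 4+1+1+4 = 10 for Larsen, 3 for Ahmed — Larsen by 10–3.
Larsen vs Kwan: Larsen preferred on 1+4 = 5 ballots; Kwan wins 8–5.
Larsen vs Yilmaz: 1+3+1+4 = 9 for Larsen, 4 for Yilmaz — Larsen by 9–4.
Ahmed vs Kwan: 1+3+4 = 8 for Ahmed, 5 for Kwan — Ahmed by 8–5.
Ahmed vs Yilmaz: Ahmed preferred on 1+3+1+4 = 9 ballots; Ahmed wins 9–4.
Kwan vs Yilmaz: 9 to 4, Kwan.
Every nominee loses at least once (Weber loses to Kwan; Osei loses to Weber; Larsen loses to Weber; Ahmed loses to Weber; Kwan loses to Ahmed; Yilmaz loses to Weber). The majority relation contains the cycle Weber > Ahmed > Kwan > Weber, so there is no Condorcet winner.

none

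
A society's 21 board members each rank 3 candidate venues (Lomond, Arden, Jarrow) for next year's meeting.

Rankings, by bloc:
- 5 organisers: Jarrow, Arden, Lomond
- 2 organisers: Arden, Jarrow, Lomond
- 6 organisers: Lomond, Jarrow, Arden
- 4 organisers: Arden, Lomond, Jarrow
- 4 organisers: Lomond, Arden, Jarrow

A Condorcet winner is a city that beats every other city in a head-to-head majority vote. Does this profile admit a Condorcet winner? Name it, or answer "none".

none

Head-to-head results (21 organisers):
Lomond–Arden: Arden 11–10.
Lomond vs Jarrow: Lomond is ranked higher on 6+4+4 = 14 ballots, Jarrow on 7. Lomond wins 14–7.
Arden vs Jarrow: Jarrow wins 11–10.
Each city drops at least one matchup (Lomond loses to Arden; Arden loses to Jarrow; Jarrow loses to Lomond); the cycle Lomond > Jarrow > Arden > Lomond rules out a Condorcet winner.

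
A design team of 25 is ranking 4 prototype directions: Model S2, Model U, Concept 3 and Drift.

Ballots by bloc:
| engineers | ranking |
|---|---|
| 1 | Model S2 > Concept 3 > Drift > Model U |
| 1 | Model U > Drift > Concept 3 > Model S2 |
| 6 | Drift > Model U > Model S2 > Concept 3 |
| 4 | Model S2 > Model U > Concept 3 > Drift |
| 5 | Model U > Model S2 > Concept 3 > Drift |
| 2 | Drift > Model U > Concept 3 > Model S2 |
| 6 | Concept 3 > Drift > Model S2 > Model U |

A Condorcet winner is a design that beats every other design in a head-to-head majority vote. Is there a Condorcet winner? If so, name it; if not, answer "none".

Pairwise majorities:
Model S2 vs Model U: Model S2 preferred on 1+4+6 = 11 ballots; Model U wins 14–11.
Model S2 vs Concept 3: 1+6+4+5 = 16 for Model S2, 9 for Concept 3 — Model S2 by 16–9.
Model S2–Drift: Drift 15–10.
Model U vs Concept 3: 1+6+4+5+2 = 18 for Model U, 7 for Concept 3 — Model U by 18–7.
Model U–Drift: Drift 15–10.
Concept 3–Drift: Concept 3 16–9.
Every design loses at least once (Model S2 loses to Model U; Model U loses to Drift; Concept 3 loses to Model S2; Drift loses to Concept 3). The majority relation contains the cycle Model S2 beats Concept 3 beats Drift beats Model S2, so there is no Condorcet winner.

none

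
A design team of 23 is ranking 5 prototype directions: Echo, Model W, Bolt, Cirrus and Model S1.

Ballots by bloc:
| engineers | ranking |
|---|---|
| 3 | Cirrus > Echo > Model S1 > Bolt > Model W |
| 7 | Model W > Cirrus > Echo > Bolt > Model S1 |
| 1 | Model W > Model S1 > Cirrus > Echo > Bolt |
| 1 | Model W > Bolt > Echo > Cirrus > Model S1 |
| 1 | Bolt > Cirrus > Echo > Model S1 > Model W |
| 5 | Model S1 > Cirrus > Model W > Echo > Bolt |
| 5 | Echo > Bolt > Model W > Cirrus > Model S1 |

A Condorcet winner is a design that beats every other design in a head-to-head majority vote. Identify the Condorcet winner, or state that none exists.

Check each pair by majority over 23 ballots:
Echo–Model W: Model W 14–9.
Echo vs Bolt: Echo is ranked higher on 3+7+1+5+5 = 21 ballots, Bolt on 2. Echo wins 21–2.
Echo vs Cirrus: Cirrus wins 17–6.
Echo vs Model S1: Echo wins 17–6.
Model W vs Bolt: Model W is ranked higher on 7+1+1+5 = 14 ballots, Bolt on 9. Model W wins 14–9.
Model W vs Cirrus: 7+1+1+5 = 14 for Model W, 9 for Cirrus — Model W by 14–9.
Model W vs Model S1: Model W wins 14–9.
Bolt–Cirrus: Cirrus 16–7.
Bolt vs Model S1: Bolt preferred on 7+1+1+5 = 14 ballots; Bolt wins 14–9.
Cirrus–Model S1: Cirrus 17–6.
Only Model W has no losses; Model W is the Condorcet winner.

Model W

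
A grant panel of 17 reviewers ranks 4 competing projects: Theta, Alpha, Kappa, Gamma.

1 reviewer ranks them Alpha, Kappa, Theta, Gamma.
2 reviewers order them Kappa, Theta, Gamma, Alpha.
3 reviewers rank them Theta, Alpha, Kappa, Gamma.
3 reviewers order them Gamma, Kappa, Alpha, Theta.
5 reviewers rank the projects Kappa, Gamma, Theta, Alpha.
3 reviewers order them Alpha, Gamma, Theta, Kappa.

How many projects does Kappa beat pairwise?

3

Kappa against each rival (17 reviewers):
Kappa vs Theta: 11 to 6, Kappa.
Kappa vs Alpha: 2+3+5 = 10 for Kappa, 7 for Alpha — Kappa by 10–7.
Kappa vs Gamma: Kappa is ranked higher on 1+2+3+5 = 11 ballots, Gamma on 6. Kappa wins 11–6.
Kappa beats Theta, Alpha, Gamma — 3 pairwise wins.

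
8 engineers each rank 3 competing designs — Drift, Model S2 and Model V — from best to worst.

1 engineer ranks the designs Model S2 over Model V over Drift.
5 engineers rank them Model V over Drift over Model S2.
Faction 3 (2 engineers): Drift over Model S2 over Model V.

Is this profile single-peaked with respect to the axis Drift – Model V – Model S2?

Axis positions: Drift=1, Model V=2, Model S2=3.
Faction 1 (peak Model S2 at position 3): ranking walks positions 3-2-1, expanding outward from the peak — single-peaked.
Faction 2 (peak Model V at position 2): ranking walks positions 2-1-3, expanding outward from the peak — single-peaked.
Faction 3: ranking walks positions 1-3-2; Model S2 is ranked above Model V even though Model V lies between Model S2 and the peak Drift on the axis — preferences dip and rise again. Not single-peaked.
Faction 3 violates single-peakedness, so the profile is not single-peaked on this axis.

no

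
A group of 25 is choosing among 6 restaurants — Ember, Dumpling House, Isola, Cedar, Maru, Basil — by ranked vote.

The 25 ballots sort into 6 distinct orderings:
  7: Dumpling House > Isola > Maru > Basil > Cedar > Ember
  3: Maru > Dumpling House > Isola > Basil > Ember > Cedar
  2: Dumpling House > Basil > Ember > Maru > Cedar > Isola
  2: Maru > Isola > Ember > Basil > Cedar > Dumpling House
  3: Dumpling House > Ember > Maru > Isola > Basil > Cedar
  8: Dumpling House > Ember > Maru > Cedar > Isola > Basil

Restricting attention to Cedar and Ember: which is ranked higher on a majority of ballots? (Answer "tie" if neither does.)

Ballots ranking Cedar above Ember: 7.
Ballots ranking Ember above Cedar: 25 − 7 = 18.
Ember wins the head-to-head 18–7.

Ember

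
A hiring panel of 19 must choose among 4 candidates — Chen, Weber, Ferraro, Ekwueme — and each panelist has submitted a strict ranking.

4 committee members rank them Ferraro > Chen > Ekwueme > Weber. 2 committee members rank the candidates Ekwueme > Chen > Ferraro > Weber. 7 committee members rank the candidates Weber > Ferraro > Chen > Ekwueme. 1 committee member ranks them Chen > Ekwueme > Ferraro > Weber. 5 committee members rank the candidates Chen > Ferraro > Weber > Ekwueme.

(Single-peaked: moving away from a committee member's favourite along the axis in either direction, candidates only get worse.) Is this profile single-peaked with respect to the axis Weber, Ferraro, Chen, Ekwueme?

yes

Axis positions: Weber=1, Ferraro=2, Chen=3, Ekwueme=4.
Group 1 (peak Ferraro at position 2): ranking walks positions 2-3-4-1, expanding outward from the peak — single-peaked.
Group 2 (peak Ekwueme at position 4): ranking walks positions 4-3-2-1, expanding outward from the peak — single-peaked.
Group 3 (peak Weber at position 1): ranking walks positions 1-2-3-4, expanding outward from the peak — single-peaked.
Group 4 (peak Chen at position 3): ranking walks positions 3-4-2-1, expanding outward from the peak — single-peaked.
Group 5 (peak Chen at position 3): ranking walks positions 3-2-1-4, expanding outward from the peak — single-peaked.
Every ranking is single-peaked on this axis.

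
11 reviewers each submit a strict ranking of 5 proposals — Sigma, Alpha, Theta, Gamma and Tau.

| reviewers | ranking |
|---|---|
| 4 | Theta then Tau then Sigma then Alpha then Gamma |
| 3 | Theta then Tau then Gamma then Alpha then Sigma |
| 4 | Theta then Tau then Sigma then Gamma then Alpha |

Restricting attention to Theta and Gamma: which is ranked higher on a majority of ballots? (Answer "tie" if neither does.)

Theta

Ballots ranking Theta above Gamma: 4 + 3 + 4 = 11.
Ballots ranking Gamma above Theta: 11 − 11 = 0.
Theta wins the head-to-head 11–0.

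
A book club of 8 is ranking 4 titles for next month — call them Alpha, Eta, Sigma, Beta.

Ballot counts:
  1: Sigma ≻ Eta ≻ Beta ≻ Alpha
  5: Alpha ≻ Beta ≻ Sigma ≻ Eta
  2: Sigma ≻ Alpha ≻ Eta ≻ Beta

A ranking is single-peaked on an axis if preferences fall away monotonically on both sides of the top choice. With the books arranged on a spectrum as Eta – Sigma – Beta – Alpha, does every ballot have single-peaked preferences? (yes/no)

no

Axis positions: Eta=1, Sigma=2, Beta=3, Alpha=4.
Faction 1 (peak Sigma at position 2): ranking walks positions 2-1-3-4, expanding outward from the peak — single-peaked.
Faction 2 (peak Alpha at position 4): ranking walks positions 4-3-2-1, expanding outward from the peak — single-peaked.
Faction 3: ranking walks positions 2-4-1-3; Alpha is ranked above Beta even though Beta lies between Alpha and the peak Sigma on the axis — preferences dip and rise again. Not single-peaked.
Faction 3 violates single-peakedness, so the profile is not single-peaked on this axis.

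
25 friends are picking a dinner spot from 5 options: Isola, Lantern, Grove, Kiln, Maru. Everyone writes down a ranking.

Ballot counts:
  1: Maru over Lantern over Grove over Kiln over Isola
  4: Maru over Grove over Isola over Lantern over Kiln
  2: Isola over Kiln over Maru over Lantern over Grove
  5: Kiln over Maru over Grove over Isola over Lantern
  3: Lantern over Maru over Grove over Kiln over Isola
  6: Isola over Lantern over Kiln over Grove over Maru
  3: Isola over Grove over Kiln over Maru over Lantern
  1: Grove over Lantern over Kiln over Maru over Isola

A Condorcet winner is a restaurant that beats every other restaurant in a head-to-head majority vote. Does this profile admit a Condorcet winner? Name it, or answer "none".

Head-to-head results (25 friends):
Isola–Lantern: Isola 20–5.
Isola vs Grove: Grove, 14–11.
Isola vs Kiln: Isola wins 15–10.
Isola vs Maru: Maru wins 14–11.
Lantern vs Grove: Grove wins 13–12.
Lantern–Kiln: Lantern 15–10.
Lantern vs Maru: Maru, 15–10.
Grove–Kiln: Kiln 13–12.
Grove vs Maru: Maru wins 15–10.
Kiln–Maru: Kiln 17–8.
No restaurant is unbeaten: Isola loses to Grove; Lantern loses to Isola; Grove loses to Kiln; Kiln loses to Isola; Maru loses to Kiln. In particular Isola → Kiln → Grove → Isola is a majority cycle — no Condorcet winner exists.

none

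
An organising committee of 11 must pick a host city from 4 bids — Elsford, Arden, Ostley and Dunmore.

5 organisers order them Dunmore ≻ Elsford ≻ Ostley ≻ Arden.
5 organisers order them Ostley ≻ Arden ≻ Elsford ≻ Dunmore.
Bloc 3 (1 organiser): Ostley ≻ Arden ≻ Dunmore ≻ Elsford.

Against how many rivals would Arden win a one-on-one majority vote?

2

Arden against each rival (11 organisers):
Arden vs Elsford: Arden preferred on 5+1 = 6 ballots; Arden wins 6–5.
Arden vs Ostley: 0 for Arden, 11 for Ostley — Ostley by 11–0.
Arden–Dunmore: Arden 6–5.
Arden beats Elsford, Dunmore; loses to Ostley — 2 pairwise wins.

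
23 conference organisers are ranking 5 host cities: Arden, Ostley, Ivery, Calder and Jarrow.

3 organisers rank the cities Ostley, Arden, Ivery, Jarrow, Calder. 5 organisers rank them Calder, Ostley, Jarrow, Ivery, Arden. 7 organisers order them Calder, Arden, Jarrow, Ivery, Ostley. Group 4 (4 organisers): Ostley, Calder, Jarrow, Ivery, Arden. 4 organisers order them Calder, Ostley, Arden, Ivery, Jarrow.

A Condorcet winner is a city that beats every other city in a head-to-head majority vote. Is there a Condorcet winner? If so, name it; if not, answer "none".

Head-to-head results (23 organisers):
Arden vs Ostley: Ostley wins 16–7.
Arden vs Ivery: Arden wins 14–9.
Arden vs Calder: Calder, 20–3.
Arden vs Jarrow: Arden, 14–9.
Ostley–Ivery: Ostley 16–7.
Ostley–Calder: Calder 16–7.
Ostley–Jarrow: Ostley 16–7.
Ivery–Calder: Calder 20–3.
Ivery vs Jarrow: Jarrow, 16–7.
Calder vs Jarrow: Calder, 20–3.
Calder beats each of Arden, Ostley, Ivery, Jarrow — Calder is the Condorcet winner.

Calder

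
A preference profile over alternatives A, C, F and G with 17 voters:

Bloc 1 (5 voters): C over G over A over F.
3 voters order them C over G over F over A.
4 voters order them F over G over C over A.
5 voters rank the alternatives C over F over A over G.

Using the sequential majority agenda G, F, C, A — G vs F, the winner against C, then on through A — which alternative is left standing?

Round 1: G vs F — 8–9, F advances.
Round 2: F vs C — 4–13, C advances.
Round 3: C vs A — 17–0, C advances.
C survives the agenda.

C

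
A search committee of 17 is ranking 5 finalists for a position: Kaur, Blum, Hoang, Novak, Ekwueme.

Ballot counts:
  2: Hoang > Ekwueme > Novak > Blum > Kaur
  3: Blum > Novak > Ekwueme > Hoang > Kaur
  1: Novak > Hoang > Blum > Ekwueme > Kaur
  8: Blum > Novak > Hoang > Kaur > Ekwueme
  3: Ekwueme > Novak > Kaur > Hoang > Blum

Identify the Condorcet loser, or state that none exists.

Head-to-head results (17 committee members):
Kaur vs Blum: Blum, 14–3.
Kaur vs Hoang: 3 for Kaur, 14 for Hoang — Hoang by 14–3.
Kaur vs Novak: 0 for Kaur, 17 for Novak — Novak by 17–0.
Kaur vs Ekwueme: 8 to 9, Ekwueme.
Blum vs Hoang: Blum, 11–6.
Blum vs Novak: 3+8 = 11 for Blum, 6 for Novak — Blum by 11–6.
Blum vs Ekwueme: 3+1+8 = 12 for Blum, 5 for Ekwueme — Blum by 12–5.
Hoang vs Novak: 2 for Hoang, 15 for Novak — Novak by 15–2.
Hoang vs Ekwueme: Hoang, 11–6.
Novak vs Ekwueme: Novak, 12–5.
Kaur loses to every other candidate — it is the Condorcet loser.

Kaur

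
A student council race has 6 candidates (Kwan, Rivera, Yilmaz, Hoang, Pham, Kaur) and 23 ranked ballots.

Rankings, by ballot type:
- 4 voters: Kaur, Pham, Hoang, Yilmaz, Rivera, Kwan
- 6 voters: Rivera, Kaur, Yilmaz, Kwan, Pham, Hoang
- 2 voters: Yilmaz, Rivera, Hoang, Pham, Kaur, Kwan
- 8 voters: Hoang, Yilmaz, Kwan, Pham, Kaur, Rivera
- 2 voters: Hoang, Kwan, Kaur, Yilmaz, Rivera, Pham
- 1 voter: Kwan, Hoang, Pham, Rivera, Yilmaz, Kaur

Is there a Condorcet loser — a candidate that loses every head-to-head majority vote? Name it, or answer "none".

none

Pairwise majorities:
Kwan vs Rivera: Kwan preferred on 8+2+1 = 11 ballots; Rivera wins 12–11.
Kwan vs Yilmaz: Yilmaz wins 20–3.
Kwan vs Hoang: Kwan preferred on 6+1 = 7 ballots; Hoang wins 16–7.
Kwan vs Pham: Kwan preferred on 6+8+2+1 = 17 ballots; Kwan wins 17–6.
Kwan vs Kaur: Kwan is ranked higher on 8+2+1 = 11 ballots, Kaur on 12. Kaur wins 12–11.
Rivera vs Yilmaz: Rivera is ranked higher on 6+1 = 7 ballots, Yilmaz on 16. Yilmaz wins 16–7.
Rivera vs Hoang: Rivera is ranked higher on 6+2 = 8 ballots, Hoang on 15. Hoang wins 15–8.
Rivera vs Pham: Rivera preferred on 6+2+2 = 10 ballots; Pham wins 13–10.
Rivera–Kaur: Kaur 14–9.
Yilmaz vs Hoang: Hoang, 15–8.
Yilmaz vs Pham: Yilmaz preferred on 6+2+8+2 = 18 ballots; Yilmaz wins 18–5.
Yilmaz vs Kaur: Kaur wins 12–11.
Hoang vs Pham: Hoang wins 13–10.
Hoang–Kaur: Hoang 13–10.
Pham vs Kaur: 11 to 12, Kaur.
No candidate is winless: Kwan beats Pham; Rivera beats Kwan; Yilmaz beats Kwan; Hoang beats Kwan; Pham beats Rivera; Kaur beats Kwan. There is no Condorcet loser.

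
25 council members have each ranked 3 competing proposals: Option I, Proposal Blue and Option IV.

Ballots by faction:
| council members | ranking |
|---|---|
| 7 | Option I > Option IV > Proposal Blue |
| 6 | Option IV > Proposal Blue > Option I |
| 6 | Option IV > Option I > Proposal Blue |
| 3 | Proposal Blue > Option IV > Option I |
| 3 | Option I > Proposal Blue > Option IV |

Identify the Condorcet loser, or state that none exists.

Pairwise majorities:
Option I vs Proposal Blue: Option I is ranked higher on 7+6+3 = 16 ballots, Proposal Blue on 9. Option I wins 16–9.
Option I vs Option IV: Option I is ranked higher on 7+3 = 10 ballots, Option IV on 15. Option IV wins 15–10.
Proposal Blue vs Option IV: 3+3 = 6 for Proposal Blue, 19 for Option IV — Option IV by 19–6.
Proposal Blue is beaten in every head-to-head and is the Condorcet loser.

Proposal Blue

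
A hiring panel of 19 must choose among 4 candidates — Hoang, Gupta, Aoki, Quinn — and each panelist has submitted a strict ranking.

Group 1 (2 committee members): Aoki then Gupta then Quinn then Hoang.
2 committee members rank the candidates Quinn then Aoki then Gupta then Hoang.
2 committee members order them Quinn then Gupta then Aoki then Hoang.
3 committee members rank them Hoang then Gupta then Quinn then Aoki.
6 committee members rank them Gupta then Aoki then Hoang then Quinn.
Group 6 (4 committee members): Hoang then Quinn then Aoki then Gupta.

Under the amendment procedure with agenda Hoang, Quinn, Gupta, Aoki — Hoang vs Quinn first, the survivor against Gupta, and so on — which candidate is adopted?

Round 1: Hoang vs Quinn — 13–6, Hoang advances.
Round 2: Hoang vs Gupta — 7–12, Gupta advances.
Round 3: Gupta vs Aoki — 11–8, Gupta advances.
The agenda winner is Gupta.

Gupta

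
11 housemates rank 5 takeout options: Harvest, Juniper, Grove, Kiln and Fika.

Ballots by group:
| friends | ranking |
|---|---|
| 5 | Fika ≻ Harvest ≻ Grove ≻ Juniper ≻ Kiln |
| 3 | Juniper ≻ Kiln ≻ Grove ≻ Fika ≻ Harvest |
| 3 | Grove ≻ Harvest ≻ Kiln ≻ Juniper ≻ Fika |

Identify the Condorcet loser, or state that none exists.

none

Head-to-head results (11 friends):
Harvest vs Juniper: Harvest, 8–3.
Harvest vs Grove: 5 for Harvest, 6 for Grove — Grove by 6–5.
Harvest vs Kiln: 5+3 = 8 for Harvest, 3 for Kiln — Harvest by 8–3.
Harvest vs Fika: Fika, 8–3.
Juniper vs Grove: Juniper is ranked higher on 3 ballots, Grove on 8. Grove wins 8–3.
Juniper vs Kiln: Juniper, 8–3.
Juniper vs Fika: Juniper, 6–5.
Grove vs Kiln: Grove preferred on 5+3 = 8 ballots; Grove wins 8–3.
Grove vs Fika: Grove wins 6–5.
Kiln vs Fika: 6 to 5, Kiln.
Every restaurant wins at least one matchup (Harvest beats Juniper; Juniper beats Kiln; Grove beats Harvest; Kiln beats Fika; Fika beats Harvest), so there is no Condorcet loser.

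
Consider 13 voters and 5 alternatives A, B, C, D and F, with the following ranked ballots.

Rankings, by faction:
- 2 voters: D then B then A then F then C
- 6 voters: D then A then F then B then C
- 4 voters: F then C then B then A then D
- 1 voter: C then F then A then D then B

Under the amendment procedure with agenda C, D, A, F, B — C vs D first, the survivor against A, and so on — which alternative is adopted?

D

Round 1: C vs D — 5–8, D advances.
Round 2: D vs A — 8–5, D advances.
Round 3: D vs F — 8–5, D advances.
Round 4: D vs B — 9–4, D advances.
D survives the agenda.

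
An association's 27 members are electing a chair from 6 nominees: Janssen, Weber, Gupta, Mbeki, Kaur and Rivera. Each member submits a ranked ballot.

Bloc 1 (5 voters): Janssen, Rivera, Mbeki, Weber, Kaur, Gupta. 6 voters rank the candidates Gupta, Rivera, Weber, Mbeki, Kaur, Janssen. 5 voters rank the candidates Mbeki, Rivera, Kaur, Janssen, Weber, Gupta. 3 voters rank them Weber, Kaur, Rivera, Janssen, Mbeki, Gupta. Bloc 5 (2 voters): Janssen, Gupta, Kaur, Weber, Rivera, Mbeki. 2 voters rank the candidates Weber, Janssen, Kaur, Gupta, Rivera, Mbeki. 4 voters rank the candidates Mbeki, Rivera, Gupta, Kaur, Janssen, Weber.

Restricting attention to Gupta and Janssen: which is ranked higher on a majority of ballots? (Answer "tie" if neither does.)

Ballots ranking Gupta above Janssen: 6 + 4 = 10.
Ballots ranking Janssen above Gupta: 27 − 10 = 17.
Janssen wins the head-to-head 17–10.

Janssen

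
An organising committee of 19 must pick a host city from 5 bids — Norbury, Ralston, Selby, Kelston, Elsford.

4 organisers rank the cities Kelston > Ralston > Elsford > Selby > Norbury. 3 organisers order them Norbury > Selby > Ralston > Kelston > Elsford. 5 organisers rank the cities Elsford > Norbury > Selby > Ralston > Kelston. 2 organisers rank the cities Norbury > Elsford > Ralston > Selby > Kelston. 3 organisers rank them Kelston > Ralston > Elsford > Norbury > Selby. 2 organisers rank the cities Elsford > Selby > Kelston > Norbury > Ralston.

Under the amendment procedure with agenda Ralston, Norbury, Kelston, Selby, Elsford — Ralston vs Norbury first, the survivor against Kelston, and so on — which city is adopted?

Round 1: Ralston vs Norbury — 7–12, Norbury advances.
Round 2: Norbury vs Kelston — 10–9, Norbury advances.
Round 3: Norbury vs Selby — 13–6, Norbury advances.
Round 4: Norbury vs Elsford — 5–14, Elsford advances.
Elsford survives the agenda.

Elsford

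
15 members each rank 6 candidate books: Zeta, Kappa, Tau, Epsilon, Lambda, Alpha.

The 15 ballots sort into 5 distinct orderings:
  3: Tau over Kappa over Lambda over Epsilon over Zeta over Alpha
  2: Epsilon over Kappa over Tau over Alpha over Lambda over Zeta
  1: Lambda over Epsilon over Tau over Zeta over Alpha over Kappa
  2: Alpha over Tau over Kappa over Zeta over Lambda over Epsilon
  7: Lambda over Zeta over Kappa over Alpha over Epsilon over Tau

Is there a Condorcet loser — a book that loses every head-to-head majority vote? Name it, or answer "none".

Head-to-head results (15 members):
Zeta–Kappa: Zeta 8–7.
Zeta–Tau: Tau 8–7.
Zeta vs Epsilon: Zeta, 9–6.
Zeta vs Lambda: Lambda wins 13–2.
Zeta vs Alpha: Zeta, 11–4.
Kappa vs Tau: Kappa wins 9–6.
Kappa vs Epsilon: Kappa preferred on 3+2+7 = 12 ballots; Kappa wins 12–3.
Kappa vs Lambda: Lambda, 8–7.
Kappa vs Alpha: 12 to 3, Kappa.
Tau–Epsilon: Epsilon 10–5.
Tau vs Lambda: Lambda, 8–7.
Tau vs Alpha: Alpha wins 9–6.
Epsilon vs Lambda: Epsilon is ranked higher on 2 ballots, Lambda on 13. Lambda wins 13–2.
Epsilon vs Alpha: 3+2+1 = 6 for Epsilon, 9 for Alpha — Alpha by 9–6.
Lambda vs Alpha: 11 to 4, Lambda.
Every book wins at least one matchup (Zeta beats Kappa; Kappa beats Tau; Tau beats Zeta; Epsilon beats Tau; Lambda beats Zeta; Alpha beats Tau), so there is no Condorcet loser.

none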